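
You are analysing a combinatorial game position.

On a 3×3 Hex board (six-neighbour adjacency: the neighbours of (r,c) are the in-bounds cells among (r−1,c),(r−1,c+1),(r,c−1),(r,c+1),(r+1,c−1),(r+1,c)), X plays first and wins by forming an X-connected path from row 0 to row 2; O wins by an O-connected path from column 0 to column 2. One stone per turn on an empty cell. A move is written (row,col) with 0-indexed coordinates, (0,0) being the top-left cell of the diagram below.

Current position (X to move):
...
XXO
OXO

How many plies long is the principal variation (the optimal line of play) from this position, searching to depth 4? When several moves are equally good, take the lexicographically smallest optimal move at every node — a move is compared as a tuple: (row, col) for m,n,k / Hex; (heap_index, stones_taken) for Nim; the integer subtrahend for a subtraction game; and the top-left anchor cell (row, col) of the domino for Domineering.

PV length from [.../XXO/OXO]: 1 ply

p1 X@[.../XXO/OXO]: (0,0)[X../XXO/OXO]+1* (0,1)[.X./XXO/OXO]+1 (0,2)[..X/XXO/OXO]+1
p2 O@[X../XXO/OXO] terminal -1; root [.../XXO/OXO] d4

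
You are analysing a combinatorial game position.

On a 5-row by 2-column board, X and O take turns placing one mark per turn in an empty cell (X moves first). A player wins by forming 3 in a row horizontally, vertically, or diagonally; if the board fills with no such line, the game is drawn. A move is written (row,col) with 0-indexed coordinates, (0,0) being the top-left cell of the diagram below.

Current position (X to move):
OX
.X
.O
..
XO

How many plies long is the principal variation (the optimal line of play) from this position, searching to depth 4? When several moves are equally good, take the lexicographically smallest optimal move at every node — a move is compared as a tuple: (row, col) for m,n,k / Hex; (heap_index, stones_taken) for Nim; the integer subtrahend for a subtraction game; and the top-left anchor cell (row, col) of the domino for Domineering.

[OX/.X/.O/../XO] X move#1: (1,0):-1/OX/XX/.O/../XO, (2,0):-1/OX/.X/XO/../XO, (3,0):-1/OX/.X/.O/X./XO, (3,1):+0/OX/.X/.O/.X/XO*
[OX/.X/.O/.X/XO] O move#2: (1,0):+0/OX/OX/.O/.X/XO*, (2,0):+0/OX/.X/OO/.X/XO, (3,0):+0/OX/.X/.O/OX/XO
[OX/OX/.O/.X/XO] X move#3: (2,0):+0/OX/OX/XO/.X/XO*, (3,0):-1/OX/OX/.O/XX/XO
[OX/OX/XO/.X/XO] O move#4: (3,0):+0/OX/OX/XO/OX/XO*
[OX/OX/XO/OX/XO] end (terminal +0, X#5); searched OX/.X/.O/../XO to 4

PV length from [OX/.X/.O/../XO]: 4 plies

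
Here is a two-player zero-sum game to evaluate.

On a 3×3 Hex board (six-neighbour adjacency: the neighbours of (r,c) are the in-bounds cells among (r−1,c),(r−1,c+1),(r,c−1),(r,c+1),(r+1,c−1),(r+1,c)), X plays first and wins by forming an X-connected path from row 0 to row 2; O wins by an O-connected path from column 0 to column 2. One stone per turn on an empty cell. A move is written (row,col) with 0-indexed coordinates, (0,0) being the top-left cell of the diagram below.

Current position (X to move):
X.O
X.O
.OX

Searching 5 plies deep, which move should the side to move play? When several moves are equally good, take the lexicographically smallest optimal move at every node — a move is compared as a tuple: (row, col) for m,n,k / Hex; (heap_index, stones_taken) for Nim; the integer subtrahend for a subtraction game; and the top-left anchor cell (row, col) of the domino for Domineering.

X's best at [X.O/X.O/.OX]: (2,0)

ply 1, X at X.O/X.O/.OX | (0,1)=-1→XXO/X.O/.OX; (1,1)=-1→X.O/XXO/.OX; (2,0)=+1→X.O/X.O/XOX*
ply 2: X.O/X.O/XOX is terminal -1 (O); from X.O/X.O/.OX depth 5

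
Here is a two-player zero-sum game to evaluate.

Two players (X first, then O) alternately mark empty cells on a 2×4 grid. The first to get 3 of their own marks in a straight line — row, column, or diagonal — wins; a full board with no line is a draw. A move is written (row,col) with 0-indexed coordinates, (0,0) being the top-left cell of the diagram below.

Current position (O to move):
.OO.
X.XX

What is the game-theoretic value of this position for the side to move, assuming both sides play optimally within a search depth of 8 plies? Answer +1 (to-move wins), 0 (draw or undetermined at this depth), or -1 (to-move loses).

value(.OO./X.XX, O) = +1

p1 O@[.OO./X.XX]: (0,0)[OOO./X.XX]+1* (0,3)[.OOO/X.XX]+1 (1,1)[.OO./XOXX]+1
p2 X@[OOO./X.XX] terminal -1; root [.OO./X.XX] d8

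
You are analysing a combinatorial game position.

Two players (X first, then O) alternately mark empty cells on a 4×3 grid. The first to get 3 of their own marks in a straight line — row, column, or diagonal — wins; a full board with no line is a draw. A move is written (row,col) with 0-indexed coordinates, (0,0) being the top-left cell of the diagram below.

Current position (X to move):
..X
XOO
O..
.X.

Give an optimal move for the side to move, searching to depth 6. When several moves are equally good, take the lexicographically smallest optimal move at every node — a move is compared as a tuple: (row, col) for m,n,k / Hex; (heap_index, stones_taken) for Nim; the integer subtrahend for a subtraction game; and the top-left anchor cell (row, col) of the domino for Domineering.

[..X/XOO/O../.X.] X move#1: (0,0):+0/X.X/XOO/O../.X., (0,1):+0/.XX/XOO/O../.X., (2,1):+0/..X/XOO/OX./.X., (2,2):-1/..X/XOO/O.X/.X., (3,0):+0/..X/XOO/O../XX., (3,2):+1/..X/XOO/O../.XX*
[..X/XOO/O../.XX] O move#2: (0,0):-1/O.X/XOO/O../.XX*, (0,1):-1/.OX/XOO/O../.XX, (2,1):-1/..X/XOO/OO./.XX, (2,2):-1/..X/XOO/O.O/.XX, (3,0):-1/..X/XOO/O../OXX
[O.X/XOO/O../.XX] X move#3: (0,1):-1/OXX/XOO/O../.XX, (2,1):+1/O.X/XOO/OX./.XX*, (2,2):+1/O.X/XOO/O.X/.XX, (3,0):+1/O.X/XOO/O../XXX
[O.X/XOO/OX./.XX] end (terminal -1, O#4); searched ..X/XOO/O../.X. to 6

X's best at [..X/XOO/O../.X.]: (3,2)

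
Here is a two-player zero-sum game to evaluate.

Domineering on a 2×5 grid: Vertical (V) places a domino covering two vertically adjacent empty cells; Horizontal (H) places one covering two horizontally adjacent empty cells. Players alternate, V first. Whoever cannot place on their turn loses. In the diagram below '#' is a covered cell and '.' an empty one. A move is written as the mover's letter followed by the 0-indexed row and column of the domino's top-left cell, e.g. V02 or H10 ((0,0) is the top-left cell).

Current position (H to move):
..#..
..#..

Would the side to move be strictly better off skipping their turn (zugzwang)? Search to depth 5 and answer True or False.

p1 H@[..#../..#..]: H00[###../..#..]-1* H03[..###/..#..]-1 H10[..#../###..]-1 H13[..#../..###]-1
p2 V@[###../..#..]: V03[####./..##.]+1* V04[###.#/..#.#]+1
p3 H@[####./..##.]: H10[####./####.]-1*
p4 V@[####./####.]: V04[#####/#####]+1*
p5 H@[#####/#####] terminal -1; root [..#../..#..] d5
suppose H passes — search the same position with V to move:
pass> p1 V@[..#../..#..]: V00[#.#../#.#..]-1* V01[.##../.##..]-1 V03[..##./..##.]-1 V04[..#.#/..#.#]-1
pass> p2 H@[#.#../#.#..]: H03[#.###/#.#..]+1* H13[#.#../#.###]+1
pass> p3 V@[#.###/#.#..]: V01[#####/###..]-1*
pass> p4 H@[#####/###..]: H13[#####/#####]+1*
pass> p5 V@[#####/#####] terminal -1; root [..#../..#..] d5
for H: play -1, pass +1

zugzwang(..#../..#.., H) = True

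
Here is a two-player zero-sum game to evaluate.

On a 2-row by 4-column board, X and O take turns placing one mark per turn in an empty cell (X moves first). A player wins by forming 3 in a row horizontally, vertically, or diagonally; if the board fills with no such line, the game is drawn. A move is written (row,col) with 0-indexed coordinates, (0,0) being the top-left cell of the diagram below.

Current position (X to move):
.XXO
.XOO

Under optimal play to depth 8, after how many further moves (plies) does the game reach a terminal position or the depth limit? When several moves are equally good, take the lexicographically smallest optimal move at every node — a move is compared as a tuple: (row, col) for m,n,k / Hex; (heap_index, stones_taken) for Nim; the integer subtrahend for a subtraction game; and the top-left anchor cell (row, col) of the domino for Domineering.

ply 1, X at .XXO/.XOO | (0,0)=+1→XXXO/.XOO*; (1,0)=+0→.XXO/XXOO
ply 2: XXXO/.XOO is terminal -1 (O); from .XXO/.XOO depth 8

PV length from [.XXO/.XOO]: 1 ply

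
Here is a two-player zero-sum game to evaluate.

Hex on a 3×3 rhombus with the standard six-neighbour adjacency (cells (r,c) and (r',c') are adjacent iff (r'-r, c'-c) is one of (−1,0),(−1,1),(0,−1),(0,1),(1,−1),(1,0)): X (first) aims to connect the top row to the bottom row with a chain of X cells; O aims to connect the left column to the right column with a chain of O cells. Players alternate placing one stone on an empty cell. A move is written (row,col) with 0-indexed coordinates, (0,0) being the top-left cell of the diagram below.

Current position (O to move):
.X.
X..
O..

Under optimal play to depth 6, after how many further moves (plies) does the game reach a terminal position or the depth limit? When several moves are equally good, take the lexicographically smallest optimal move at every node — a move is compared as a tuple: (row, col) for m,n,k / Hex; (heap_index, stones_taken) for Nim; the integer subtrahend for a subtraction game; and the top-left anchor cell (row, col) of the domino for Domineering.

PV length from [.X./X../O..]: 3 plies

ply 1, O at .X./X../O.. | (0,0)=-1→OX./X../O..; (0,2)=+1→.XO/X../O..*; (1,1)=+1→.X./XO./O..; (1,2)=+1→.X./X.O/O..; (2,1)=+1→.X./X../OO.; (2,2)=+1→.X./X../O.O
ply 2, X at .XO/X../O.. | (0,0)=-1→XXO/X../O..*; (1,1)=-1→.XO/XX./O..; (1,2)=-1→.XO/X.X/O..; (2,1)=-1→.XO/X../OX.; (2,2)=-1→.XO/X../O.X
ply 3, O at XXO/X../O.. | (1,1)=+1→XXO/XO./O..*; (1,2)=+1→XXO/X.O/O..; (2,1)=+1→XXO/X../OO.; (2,2)=+1→XXO/X../O.O
ply 4: XXO/XO./O.. is terminal -1 (X); from .X./X../O.. depth 6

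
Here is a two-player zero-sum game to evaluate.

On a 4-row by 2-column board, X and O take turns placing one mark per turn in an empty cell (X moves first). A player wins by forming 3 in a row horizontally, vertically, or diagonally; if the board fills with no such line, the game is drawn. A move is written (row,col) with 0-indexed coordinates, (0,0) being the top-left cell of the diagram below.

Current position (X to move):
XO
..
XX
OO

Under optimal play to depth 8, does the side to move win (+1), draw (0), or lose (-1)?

[XO/../XX/OO] X move#1: (1,0):+1/XO/X./XX/OO*, (1,1):+0/XO/.X/XX/OO
[XO/X./XX/OO] end (terminal -1, O#2); searched XO/../XX/OO to 8

value(XO/../XX/OO, X) = +1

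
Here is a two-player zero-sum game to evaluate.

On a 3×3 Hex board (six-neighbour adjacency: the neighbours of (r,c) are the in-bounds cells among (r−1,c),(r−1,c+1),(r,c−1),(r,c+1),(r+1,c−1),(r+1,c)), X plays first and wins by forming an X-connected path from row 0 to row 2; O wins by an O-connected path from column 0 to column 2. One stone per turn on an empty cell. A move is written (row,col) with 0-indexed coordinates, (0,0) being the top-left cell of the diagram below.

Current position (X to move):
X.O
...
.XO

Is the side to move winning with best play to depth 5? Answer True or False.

X winning at [X.O/.../.XO]: True

p1 X@[X.O/.../.XO]: (0,1)[XXO/.../.XO]-1 (1,0)[X.O/X../.XO]+1* (1,1)[X.O/.X./.XO]+1 (1,2)[X.O/..X/.XO]-1 (2,0)[X.O/.../XXO]-1
p2 O@[X.O/X../.XO]: (0,1)[XOO/X../.XO]-1* (1,1)[X.O/XO./.XO]-1 (1,2)[X.O/X.O/.XO]-1 (2,0)[X.O/X../OXO]-1
p3 X@[XOO/X../.XO]: (1,1)[XOO/XX./.XO]+1* (1,2)[XOO/X.X/.XO]+1 (2,0)[XOO/X../XXO]+1
p4 O@[XOO/XX./.XO] terminal -1; root [X.O/.../.XO] d5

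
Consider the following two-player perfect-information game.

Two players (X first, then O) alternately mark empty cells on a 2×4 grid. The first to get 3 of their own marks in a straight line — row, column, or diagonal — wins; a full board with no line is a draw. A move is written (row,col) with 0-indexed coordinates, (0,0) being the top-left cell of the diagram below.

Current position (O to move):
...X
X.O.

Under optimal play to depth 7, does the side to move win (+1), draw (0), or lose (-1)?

[...X/X.O.] O move#1: (0,0):+0/O..X/X.O.*, (0,1):+0/.O.X/X.O., (0,2):+0/..OX/X.O., (1,1):+0/...X/XOO., (1,3):+0/...X/X.OO
[O..X/X.O.] X move#2: (0,1):+0/OX.X/X.O.*, (0,2):+0/O.XX/X.O., (1,1):+0/O..X/XXO., (1,3):+0/O..X/X.OX
[OX.X/X.O.] O move#3: (0,2):+0/OXOX/X.O.*, (1,1):-1/OX.X/XOO., (1,3):-1/OX.X/X.OO
[OXOX/X.O.] X move#4: (1,1):+0/OXOX/XXO.*, (1,3):+0/OXOX/X.OX
[OXOX/XXO.] O move#5: (1,3):+0/OXOX/XXOO*
[OXOX/XXOO] end (terminal +0, X#6); searched ...X/X.O. to 7

value(...X/X.O., O) = 0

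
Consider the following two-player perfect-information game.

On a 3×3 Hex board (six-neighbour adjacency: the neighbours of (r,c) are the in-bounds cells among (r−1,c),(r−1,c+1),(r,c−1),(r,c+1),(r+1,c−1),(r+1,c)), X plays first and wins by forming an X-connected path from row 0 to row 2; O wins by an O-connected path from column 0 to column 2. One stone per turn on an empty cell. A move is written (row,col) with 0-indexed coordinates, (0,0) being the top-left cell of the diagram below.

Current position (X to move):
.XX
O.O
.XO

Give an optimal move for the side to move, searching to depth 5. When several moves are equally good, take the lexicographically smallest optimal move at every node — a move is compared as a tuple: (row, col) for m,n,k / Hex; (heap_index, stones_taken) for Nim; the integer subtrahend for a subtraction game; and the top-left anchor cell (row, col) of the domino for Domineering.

p1 X@[.XX/O.O/.XO]: (0,0)[XXX/O.O/.XO]-1 (1,1)[.XX/OXO/.XO]+1* (2,0)[.XX/O.O/XXO]-1
p2 O@[.XX/OXO/.XO] terminal -1; root [.XX/O.O/.XO] d5

X's best at [.XX/O.O/.XO]: (1,1)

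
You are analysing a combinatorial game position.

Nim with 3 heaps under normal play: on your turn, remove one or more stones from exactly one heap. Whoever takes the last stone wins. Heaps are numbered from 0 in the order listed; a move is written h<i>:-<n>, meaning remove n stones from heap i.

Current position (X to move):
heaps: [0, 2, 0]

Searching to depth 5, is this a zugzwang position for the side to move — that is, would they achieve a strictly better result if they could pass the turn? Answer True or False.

ply 1, X at (0,2,0) | h1:-1=-1→(0,1,0); h1:-2=+1→(0,0,0)*
ply 2: (0,0,0) is terminal -1 (O); from (0,2,0) depth 5
if X skipped the turn, O would face:
~ ply 1, O at (0,2,0) | h1:-1=-1→(0,1,0); h1:-2=+1→(0,0,0)*
~ ply 2: (0,0,0) is terminal -1 (X); from (0,2,0) depth 5
compare (X): move=+1 vs pass=-1

zugzwang((0,2,0), X) = False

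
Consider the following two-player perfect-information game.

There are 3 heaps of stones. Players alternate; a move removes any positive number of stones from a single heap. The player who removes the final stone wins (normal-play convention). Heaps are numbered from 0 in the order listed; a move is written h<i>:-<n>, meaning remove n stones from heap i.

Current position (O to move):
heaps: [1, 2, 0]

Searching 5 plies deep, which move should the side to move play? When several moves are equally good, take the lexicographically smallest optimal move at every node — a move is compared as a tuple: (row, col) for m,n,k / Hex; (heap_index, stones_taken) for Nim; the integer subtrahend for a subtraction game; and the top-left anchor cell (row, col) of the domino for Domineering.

[(1,2,0)] O move#1: h0:-1:-1/(0,2,0), h1:-1:+1/(1,1,0)*, h1:-2:-1/(1,0,0)
[(1,1,0)] X move#2: h0:-1:-1/(0,1,0)*, h1:-1:-1/(1,0,0)
[(0,1,0)] O move#3: h1:-1:+1/(0,0,0)*
[(0,0,0)] end (terminal -1, X#4); searched (1,2,0) to 5

O's best at [(1,2,0)]: h1:-1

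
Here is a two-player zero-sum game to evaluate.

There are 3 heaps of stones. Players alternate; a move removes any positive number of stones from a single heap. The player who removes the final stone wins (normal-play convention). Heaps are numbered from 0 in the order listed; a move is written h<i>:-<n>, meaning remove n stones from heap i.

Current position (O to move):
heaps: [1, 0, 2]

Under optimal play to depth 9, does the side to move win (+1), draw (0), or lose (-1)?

p1 O@[(1,0,2)]: h0:-1[(0,0,2)]-1 h2:-1[(1,0,1)]+1* h2:-2[(1,0,0)]-1
p2 X@[(1,0,1)]: h0:-1[(0,0,1)]-1* h2:-1[(1,0,0)]-1
p3 O@[(0,0,1)]: h2:-1[(0,0,0)]+1*
p4 X@[(0,0,0)] terminal -1; root [(1,0,2)] d9

value((1,0,2), O) = +1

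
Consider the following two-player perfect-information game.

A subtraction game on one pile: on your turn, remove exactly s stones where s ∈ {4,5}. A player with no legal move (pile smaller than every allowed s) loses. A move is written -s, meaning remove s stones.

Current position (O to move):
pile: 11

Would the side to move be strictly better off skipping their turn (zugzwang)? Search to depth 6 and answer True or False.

[11] O move#1: -4:-1/7*, -5:-1/6
[7] X move#2: -4:+1/3*, -5:+1/2
[3] end (terminal -1, O#3); searched 11 to 6
if O skipped the turn, X would face:
~ [11] X move#1: -4:-1/7*, -5:-1/6
~ [7] O move#2: -4:+1/3*, -5:+1/2
~ [3] end (terminal -1, X#3); searched 11 to 6
compare (O): move=-1 vs pass=+1

zugzwang(11, O) = True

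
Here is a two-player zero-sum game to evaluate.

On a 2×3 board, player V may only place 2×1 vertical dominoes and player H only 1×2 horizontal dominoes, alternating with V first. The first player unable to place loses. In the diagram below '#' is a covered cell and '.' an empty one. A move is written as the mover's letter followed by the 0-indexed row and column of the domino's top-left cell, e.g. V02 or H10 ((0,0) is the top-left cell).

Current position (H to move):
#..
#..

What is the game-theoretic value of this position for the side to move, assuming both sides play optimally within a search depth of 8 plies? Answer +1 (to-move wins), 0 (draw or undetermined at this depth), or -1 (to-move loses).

value(#../#.., H) = +1

ply 1, H at #../#.. | H01=+1→###/#..*; H11=+1→#../###
ply 2: ###/#.. is terminal -1 (V); from #../#.. depth 8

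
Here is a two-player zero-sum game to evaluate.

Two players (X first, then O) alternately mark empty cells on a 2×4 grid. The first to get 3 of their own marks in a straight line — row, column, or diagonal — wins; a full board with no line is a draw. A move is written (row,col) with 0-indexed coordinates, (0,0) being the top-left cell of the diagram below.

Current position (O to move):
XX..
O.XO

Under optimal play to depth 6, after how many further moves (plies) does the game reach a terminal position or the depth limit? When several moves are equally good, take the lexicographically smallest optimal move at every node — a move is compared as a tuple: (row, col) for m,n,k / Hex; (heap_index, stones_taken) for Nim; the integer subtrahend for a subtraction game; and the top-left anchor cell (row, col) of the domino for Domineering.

PV length from [XX../O.XO]: 3 plies

p1 O@[XX../O.XO]: (0,2)[XXO./O.XO]+0* (0,3)[XX.O/O.XO]-1 (1,1)[XX../OOXO]-1
p2 X@[XXO./O.XO]: (0,3)[XXOX/O.XO]+0* (1,1)[XXO./OXXO]+0
p3 O@[XXOX/O.XO]: (1,1)[XXOX/OOXO]+0*
p4 X@[XXOX/OOXO] terminal +0; root [XX../O.XO] d6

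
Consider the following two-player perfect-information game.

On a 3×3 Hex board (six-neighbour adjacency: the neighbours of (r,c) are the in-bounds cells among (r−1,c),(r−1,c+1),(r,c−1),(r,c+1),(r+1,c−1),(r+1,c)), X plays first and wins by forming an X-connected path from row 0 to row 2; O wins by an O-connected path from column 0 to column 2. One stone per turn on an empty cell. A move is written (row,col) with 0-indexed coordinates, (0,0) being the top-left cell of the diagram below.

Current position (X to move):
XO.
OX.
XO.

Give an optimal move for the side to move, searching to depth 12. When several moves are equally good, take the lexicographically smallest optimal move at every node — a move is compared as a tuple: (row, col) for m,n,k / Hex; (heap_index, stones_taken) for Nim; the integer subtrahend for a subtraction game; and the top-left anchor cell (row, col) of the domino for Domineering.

X's best at [XO./OX./XO.]: (0,2)

p1 X@[XO./OX./XO.]: (0,2)[XOX/OX./XO.]+1* (1,2)[XO./OXX/XO.]-1 (2,2)[XO./OX./XOX]-1
p2 O@[XOX/OX./XO.] terminal -1; root [XO./OX./XO.] d12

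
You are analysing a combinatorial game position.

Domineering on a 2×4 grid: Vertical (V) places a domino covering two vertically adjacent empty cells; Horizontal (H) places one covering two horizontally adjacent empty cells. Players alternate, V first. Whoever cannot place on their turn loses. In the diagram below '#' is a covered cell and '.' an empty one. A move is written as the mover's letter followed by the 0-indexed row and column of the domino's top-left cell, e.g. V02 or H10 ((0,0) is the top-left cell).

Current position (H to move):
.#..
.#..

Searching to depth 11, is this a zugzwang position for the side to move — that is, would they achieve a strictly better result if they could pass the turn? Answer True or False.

p1 H@[.#../.#..]: H02[.###/.#..]+1* H12[.#../.###]+1
p2 V@[.###/.#..]: V00[####/##..]-1*
p3 H@[####/##..]: H12[####/####]+1*
p4 V@[####/####] terminal -1; root [.#../.#..] d11
pass branch (V moves first from the same position):
  | p1 V@[.#../.#..]: V00[##../##..]-1 V02[.##./.##.]+1* V03[.#.#/.#.#]+1
  | p2 H@[.##./.##.] terminal -1; root [.#../.#..] d11
H moving scores +1; H passing scores -1

zugzwang(.#../.#.., H) = False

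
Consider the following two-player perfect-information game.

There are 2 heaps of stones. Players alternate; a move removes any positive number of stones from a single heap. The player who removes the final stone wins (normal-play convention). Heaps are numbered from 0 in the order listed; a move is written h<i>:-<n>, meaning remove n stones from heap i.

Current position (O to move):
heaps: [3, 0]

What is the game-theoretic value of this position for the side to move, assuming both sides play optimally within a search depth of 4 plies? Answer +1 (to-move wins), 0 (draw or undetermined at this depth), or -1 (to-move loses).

value((3,0), O) = +1

[(3,0)] O move#1: h0:-1:-1/(2,0), h0:-2:-1/(1,0), h0:-3:+1/(0,0)*
[(0,0)] end (terminal -1, X#2); searched (3,0) to 4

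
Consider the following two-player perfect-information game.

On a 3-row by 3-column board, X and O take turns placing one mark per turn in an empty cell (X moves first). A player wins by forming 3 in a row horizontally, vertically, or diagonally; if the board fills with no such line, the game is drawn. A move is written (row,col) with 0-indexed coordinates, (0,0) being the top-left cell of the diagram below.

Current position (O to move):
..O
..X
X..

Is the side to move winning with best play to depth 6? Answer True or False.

O winning at [..O/..X/X..]: False

[..O/..X/X..] O move#1: (0,0):+0/O.O/..X/X..*, (0,1):-1/.OO/..X/X.., (1,0):+0/..O/O.X/X.., (1,1):+0/..O/.OX/X.., (2,1):-1/..O/..X/XO., (2,2):-1/..O/..X/X.O
[O.O/..X/X..] X move#2: (0,1):+0/OXO/..X/X..*, (1,0):-1/O.O/X.X/X.., (1,1):-1/O.O/.XX/X.., (2,1):-1/O.O/..X/XX., (2,2):-1/O.O/..X/X.X
[OXO/..X/X..] O move#3: (1,0):-1/OXO/O.X/X.., (1,1):+0/OXO/.OX/X..*, (2,1):+0/OXO/..X/XO., (2,2):-1/OXO/..X/X.O
[OXO/.OX/X..] X move#4: (1,0):-1/OXO/XOX/X.., (2,1):-1/OXO/.OX/XX., (2,2):+0/OXO/.OX/X.X*
[OXO/.OX/X.X] O move#5: (1,0):-1/OXO/OOX/X.X, (2,1):+0/OXO/.OX/XOX*
[OXO/.OX/XOX] X move#6: (1,0):+0/OXO/XOX/XOX*
[OXO/XOX/XOX] end (terminal +0, O#7); searched ..O/..X/X.. to 6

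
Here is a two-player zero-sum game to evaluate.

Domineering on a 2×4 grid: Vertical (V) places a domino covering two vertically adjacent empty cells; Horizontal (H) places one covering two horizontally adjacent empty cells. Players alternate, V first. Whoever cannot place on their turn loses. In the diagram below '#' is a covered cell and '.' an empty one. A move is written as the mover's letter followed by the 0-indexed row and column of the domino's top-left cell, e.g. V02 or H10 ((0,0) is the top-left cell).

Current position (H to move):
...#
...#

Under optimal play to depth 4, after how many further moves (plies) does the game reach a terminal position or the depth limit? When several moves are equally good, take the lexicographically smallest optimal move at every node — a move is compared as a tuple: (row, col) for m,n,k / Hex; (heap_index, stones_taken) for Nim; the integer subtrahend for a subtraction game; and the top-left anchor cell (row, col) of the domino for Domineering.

PV length from [...#/...#]: 3 plies

p1 H@[...#/...#]: H00[##.#/...#]+1* H01[.###/...#]+1 H10[...#/##.#]+1 H11[...#/.###]+1
p2 V@[##.#/...#]: V02[####/..##]-1*
p3 H@[####/..##]: H10[####/####]+1*
p4 V@[####/####] terminal -1; root [...#/...#] d4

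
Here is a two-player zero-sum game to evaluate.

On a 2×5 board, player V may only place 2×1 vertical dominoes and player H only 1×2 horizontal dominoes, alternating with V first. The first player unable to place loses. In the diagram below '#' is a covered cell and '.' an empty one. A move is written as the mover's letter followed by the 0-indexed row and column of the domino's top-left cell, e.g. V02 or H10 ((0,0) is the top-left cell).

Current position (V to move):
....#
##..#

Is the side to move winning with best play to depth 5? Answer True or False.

p1 V@[....#/##..#]: V02[..#.#/###.#]+1* V03[...##/##.##]-1
p2 H@[..#.#/###.#]: H00[###.#/###.#]-1*
p3 V@[###.#/###.#]: V03[#####/#####]+1*
p4 H@[#####/#####] terminal -1; root [....#/##..#] d5

V winning at [....#/##..#]: True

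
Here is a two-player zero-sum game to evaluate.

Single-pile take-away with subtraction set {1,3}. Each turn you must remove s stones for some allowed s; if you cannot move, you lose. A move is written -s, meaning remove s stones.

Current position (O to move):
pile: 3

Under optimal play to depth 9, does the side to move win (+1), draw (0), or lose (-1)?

[3] O move#1: -1:+1/2*, -3:+1/0
[2] X move#2: -1:-1/1*
[1] O move#3: -1:+1/0*
[0] end (terminal -1, X#4); searched 3 to 9

value(3, O) = +1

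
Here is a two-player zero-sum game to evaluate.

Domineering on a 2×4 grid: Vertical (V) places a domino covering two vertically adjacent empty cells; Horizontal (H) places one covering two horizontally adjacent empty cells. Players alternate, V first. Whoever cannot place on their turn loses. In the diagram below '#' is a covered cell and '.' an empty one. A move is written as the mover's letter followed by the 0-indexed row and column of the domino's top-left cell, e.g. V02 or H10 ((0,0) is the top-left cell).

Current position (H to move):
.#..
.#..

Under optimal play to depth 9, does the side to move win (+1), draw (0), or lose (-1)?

value(.#../.#.., H) = +1

ply 1, H at .#../.#.. | H02=+1→.###/.#..*; H12=+1→.#../.###
ply 2, V at .###/.#.. | V00=-1→####/##..*
ply 3, H at ####/##.. | H12=+1→####/####*
ply 4: ####/#### is terminal -1 (V); from .#../.#.. depth 9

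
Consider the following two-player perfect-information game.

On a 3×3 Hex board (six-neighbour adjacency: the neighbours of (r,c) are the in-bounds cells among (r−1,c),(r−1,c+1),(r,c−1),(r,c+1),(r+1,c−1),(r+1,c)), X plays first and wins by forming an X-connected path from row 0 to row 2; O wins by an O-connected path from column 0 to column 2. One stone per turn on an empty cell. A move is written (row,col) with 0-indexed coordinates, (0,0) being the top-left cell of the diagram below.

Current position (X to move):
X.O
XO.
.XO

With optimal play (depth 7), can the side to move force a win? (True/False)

ply 1, X at X.O/XO./.XO | (0,1)=-1→XXO/XO./.XO; (1,2)=-1→X.O/XOX/.XO; (2,0)=+1→X.O/XO./XXO*
ply 2: X.O/XO./XXO is terminal -1 (O); from X.O/XO./.XO depth 7

X winning at [X.O/XO./.XO]: True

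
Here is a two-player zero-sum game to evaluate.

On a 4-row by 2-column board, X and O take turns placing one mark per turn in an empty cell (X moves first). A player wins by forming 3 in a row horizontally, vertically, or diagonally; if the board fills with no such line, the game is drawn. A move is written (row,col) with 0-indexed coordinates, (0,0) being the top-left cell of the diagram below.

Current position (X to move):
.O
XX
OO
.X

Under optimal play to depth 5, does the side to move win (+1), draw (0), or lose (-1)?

ply 1, X at .O/XX/OO/.X | (0,0)=+0→XO/XX/OO/.X*; (3,0)=+0→.O/XX/OO/XX
ply 2, O at XO/XX/OO/.X | (3,0)=+0→XO/XX/OO/OX*
ply 3: XO/XX/OO/OX is terminal +0 (X); from .O/XX/OO/.X depth 5

value(.O/XX/OO/.X, X) = 0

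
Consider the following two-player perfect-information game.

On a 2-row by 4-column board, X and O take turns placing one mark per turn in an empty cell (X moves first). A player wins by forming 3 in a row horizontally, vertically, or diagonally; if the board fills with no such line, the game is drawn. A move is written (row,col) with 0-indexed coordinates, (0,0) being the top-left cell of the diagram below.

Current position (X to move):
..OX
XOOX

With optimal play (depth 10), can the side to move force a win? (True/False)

X winning at [..OX/XOOX]: False

[..OX/XOOX] X move#1: (0,0):+0/X.OX/XOOX*, (0,1):+0/.XOX/XOOX
[X.OX/XOOX] O move#2: (0,1):+0/XOOX/XOOX*
[XOOX/XOOX] end (terminal +0, X#3); searched ..OX/XOOX to 10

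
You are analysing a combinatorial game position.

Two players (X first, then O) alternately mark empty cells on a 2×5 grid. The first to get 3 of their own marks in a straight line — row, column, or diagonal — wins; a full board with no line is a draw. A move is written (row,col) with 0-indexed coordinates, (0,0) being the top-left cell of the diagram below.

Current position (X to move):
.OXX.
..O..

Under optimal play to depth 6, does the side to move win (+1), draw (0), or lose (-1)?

ply 1, X at .OXX./..O.. | (0,0)=+0→XOXX./..O..; (0,4)=+1→.OXXX/..O..*; (1,0)=+0→.OXX./X.O..; (1,1)=+0→.OXX./.XO..; (1,3)=+0→.OXX./..OX.; (1,4)=+0→.OXX./..O.X
ply 2: .OXXX/..O.. is terminal -1 (O); from .OXX./..O.. depth 6

value(.OXX./..O.., X) = +1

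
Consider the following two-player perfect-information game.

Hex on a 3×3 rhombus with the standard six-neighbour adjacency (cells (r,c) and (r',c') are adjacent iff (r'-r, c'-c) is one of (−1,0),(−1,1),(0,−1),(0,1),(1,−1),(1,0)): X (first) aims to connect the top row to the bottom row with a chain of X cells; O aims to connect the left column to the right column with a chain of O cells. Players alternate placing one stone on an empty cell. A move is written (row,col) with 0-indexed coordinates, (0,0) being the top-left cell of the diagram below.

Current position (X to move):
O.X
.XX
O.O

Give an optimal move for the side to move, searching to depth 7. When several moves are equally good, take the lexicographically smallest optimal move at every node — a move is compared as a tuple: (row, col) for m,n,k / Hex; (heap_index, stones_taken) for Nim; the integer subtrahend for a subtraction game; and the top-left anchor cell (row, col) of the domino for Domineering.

X's best at [O.X/.XX/O.O]: (2,1)

[O.X/.XX/O.O] X move#1: (0,1):-1/OXX/.XX/O.O, (1,0):-1/O.X/XXX/O.O, (2,1):+1/O.X/.XX/OXO*
[O.X/.XX/OXO] end (terminal -1, O#2); searched O.X/.XX/O.O to 7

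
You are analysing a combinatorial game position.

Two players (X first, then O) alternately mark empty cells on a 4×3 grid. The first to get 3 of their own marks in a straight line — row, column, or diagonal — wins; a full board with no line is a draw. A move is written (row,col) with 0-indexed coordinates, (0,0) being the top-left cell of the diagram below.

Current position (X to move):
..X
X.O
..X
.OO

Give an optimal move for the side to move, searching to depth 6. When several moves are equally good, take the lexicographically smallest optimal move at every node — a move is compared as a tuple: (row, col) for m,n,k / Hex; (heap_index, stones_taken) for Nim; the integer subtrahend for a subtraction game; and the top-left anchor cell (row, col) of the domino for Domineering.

X's best at [..X/X.O/..X/.OO]: (3,0)

ply 1, X at ..X/X.O/..X/.OO | (0,0)=-1→X.X/X.O/..X/.OO; (0,1)=-1→.XX/X.O/..X/.OO; (1,1)=-1→..X/XXO/..X/.OO; (2,0)=-1→..X/X.O/X.X/.OO; (2,1)=-1→..X/X.O/.XX/.OO; (3,0)=+1→..X/X.O/..X/XOO*
ply 2, O at ..X/X.O/..X/XOO | (0,0)=-1→O.X/X.O/..X/XOO*; (0,1)=-1→.OX/X.O/..X/XOO; (1,1)=-1→..X/XOO/..X/XOO; (2,0)=-1→..X/X.O/O.X/XOO; (2,1)=-1→..X/X.O/.OX/XOO
ply 3, X at O.X/X.O/..X/XOO | (0,1)=+0→OXX/X.O/..X/XOO; (1,1)=+0→O.X/XXO/..X/XOO; (2,0)=+1→O.X/X.O/X.X/XOO*; (2,1)=+0→O.X/X.O/.XX/XOO
ply 4: O.X/X.O/X.X/XOO is terminal -1 (O); from ..X/X.O/..X/.OO depth 6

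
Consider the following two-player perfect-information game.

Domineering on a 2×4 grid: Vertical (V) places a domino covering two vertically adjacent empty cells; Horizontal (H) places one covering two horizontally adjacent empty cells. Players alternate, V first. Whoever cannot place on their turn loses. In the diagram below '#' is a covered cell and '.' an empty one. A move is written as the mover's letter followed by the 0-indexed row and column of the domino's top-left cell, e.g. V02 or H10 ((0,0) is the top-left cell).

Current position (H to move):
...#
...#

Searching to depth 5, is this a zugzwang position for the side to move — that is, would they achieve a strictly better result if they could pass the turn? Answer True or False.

ply 1, H at ...#/...# | H00=+1→##.#/...#*; H01=+1→.###/...#; H10=+1→...#/##.#; H11=+1→...#/.###
ply 2, V at ##.#/...# | V02=-1→####/..##*
ply 3, H at ####/..## | H10=+1→####/####*
ply 4: ####/#### is terminal -1 (V); from ...#/...# depth 5
pass branch (V moves first from the same position):
  | ply 1, V at ...#/...# | V00=-1→#..#/#..#; V01=+1→.#.#/.#.#*; V02=-1→..##/..##
  | ply 2: .#.#/.#.# is terminal -1 (H); from ...#/...# depth 5
H moving scores +1; H passing scores -1

zugzwang(...#/...#, H) = False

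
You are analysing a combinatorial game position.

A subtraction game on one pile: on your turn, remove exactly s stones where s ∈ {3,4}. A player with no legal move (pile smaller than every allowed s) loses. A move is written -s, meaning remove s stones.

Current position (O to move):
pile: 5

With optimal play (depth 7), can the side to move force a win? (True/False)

O winning at [5]: True

ply 1, O at 5 | -3=+1→2*; -4=+1→1
ply 2: 2 is terminal -1 (X); from 5 depth 7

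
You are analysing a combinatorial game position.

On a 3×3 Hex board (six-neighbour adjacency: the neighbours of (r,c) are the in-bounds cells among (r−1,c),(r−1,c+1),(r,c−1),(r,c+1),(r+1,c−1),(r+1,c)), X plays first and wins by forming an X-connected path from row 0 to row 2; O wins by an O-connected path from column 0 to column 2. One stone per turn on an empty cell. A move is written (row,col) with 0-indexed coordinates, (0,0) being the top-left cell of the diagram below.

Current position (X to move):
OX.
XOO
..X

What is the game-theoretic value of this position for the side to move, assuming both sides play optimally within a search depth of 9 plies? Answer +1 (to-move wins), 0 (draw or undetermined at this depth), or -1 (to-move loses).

[OX./XOO/..X] X move#1: (0,2):-1/OXX/XOO/..X, (2,0):+1/OX./XOO/X.X*, (2,1):-1/OX./XOO/.XX
[OX./XOO/X.X] end (terminal -1, O#2); searched OX./XOO/..X to 9

value(OX./XOO/..X, X) = +1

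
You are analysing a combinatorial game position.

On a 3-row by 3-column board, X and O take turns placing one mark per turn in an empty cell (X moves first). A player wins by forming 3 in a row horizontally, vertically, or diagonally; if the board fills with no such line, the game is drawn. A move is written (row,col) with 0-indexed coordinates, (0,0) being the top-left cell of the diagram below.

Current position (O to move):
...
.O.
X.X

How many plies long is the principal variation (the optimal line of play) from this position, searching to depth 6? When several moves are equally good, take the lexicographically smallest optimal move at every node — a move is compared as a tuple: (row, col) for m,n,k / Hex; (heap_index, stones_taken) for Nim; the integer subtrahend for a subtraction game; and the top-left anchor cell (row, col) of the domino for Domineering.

ply 1, O at .../.O./X.X | (0,0)=-1→O../.O./X.X; (0,1)=-1→.O./.O./X.X; (0,2)=-1→..O/.O./X.X; (1,0)=-1→.../OO./X.X; (1,2)=-1→.../.OO/X.X; (2,1)=+0→.../.O./XOX*
ply 2, X at .../.O./XOX | (0,0)=-1→X../.O./XOX; (0,1)=+0→.X./.O./XOX*; (0,2)=-1→..X/.O./XOX; (1,0)=-1→.../XO./XOX; (1,2)=-1→.../.OX/XOX
ply 3, O at .X./.O./XOX | (0,0)=+0→OX./.O./XOX*; (0,2)=+0→.XO/.O./XOX; (1,0)=+0→.X./OO./XOX; (1,2)=+0→.X./.OO/XOX
ply 4, X at OX./.O./XOX | (0,2)=+0→OXX/.O./XOX*; (1,0)=+0→OX./XO./XOX; (1,2)=+0→OX./.OX/XOX
ply 5, O at OXX/.O./XOX | (1,0)=-1→OXX/OO./XOX; (1,2)=+0→OXX/.OO/XOX*
ply 6, X at OXX/.OO/XOX | (1,0)=+0→OXX/XOO/XOX*
ply 7: OXX/XOO/XOX is terminal +0 (O); from .../.O./X.X depth 6

PV length from [.../.O./X.X]: 6 plies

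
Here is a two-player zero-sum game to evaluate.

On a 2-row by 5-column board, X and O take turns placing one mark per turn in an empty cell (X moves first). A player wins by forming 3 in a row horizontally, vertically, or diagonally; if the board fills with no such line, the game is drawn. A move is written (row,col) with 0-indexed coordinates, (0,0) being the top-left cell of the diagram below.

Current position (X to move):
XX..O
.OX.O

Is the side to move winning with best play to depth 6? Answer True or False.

X winning at [XX..O/.OX.O]: True

[XX..O/.OX.O] X move#1: (0,2):+1/XXX.O/.OX.O*, (0,3):+0/XX.XO/.OX.O, (1,0):+0/XX..O/XOX.O, (1,3):+0/XX..O/.OXXO
[XXX.O/.OX.O] end (terminal -1, O#2); searched XX..O/.OX.O to 6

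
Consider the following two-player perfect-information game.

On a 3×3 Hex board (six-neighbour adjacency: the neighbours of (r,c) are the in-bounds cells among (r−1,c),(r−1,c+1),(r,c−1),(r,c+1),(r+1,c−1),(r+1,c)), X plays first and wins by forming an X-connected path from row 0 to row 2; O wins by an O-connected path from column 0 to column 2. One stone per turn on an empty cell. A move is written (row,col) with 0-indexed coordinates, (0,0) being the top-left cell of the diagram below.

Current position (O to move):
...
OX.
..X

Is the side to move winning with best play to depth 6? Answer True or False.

O winning at [.../OX./..X]: False

ply 1, O at .../OX./..X | (0,0)=-1→O../OX./..X*; (0,1)=-1→.O./OX./..X; (0,2)=-1→..O/OX./..X; (1,2)=-1→.../OXO/..X; (2,0)=-1→.../OX./O.X; (2,1)=-1→.../OX./.OX
ply 2, X at O../OX./..X | (0,1)=+1→OX./OX./..X*; (0,2)=+1→O.X/OX./..X; (1,2)=+1→O../OXX/..X; (2,0)=+1→O../OX./X.X; (2,1)=+1→O../OX./.XX
ply 3, O at OX./OX./..X | (0,2)=-1→OXO/OX./..X*; (1,2)=-1→OX./OXO/..X; (2,0)=-1→OX./OX./O.X; (2,1)=-1→OX./OX./.OX
ply 4, X at OXO/OX./..X | (1,2)=+1→OXO/OXX/..X*; (2,0)=+1→OXO/OX./X.X; (2,1)=+1→OXO/OX./.XX
ply 5: OXO/OXX/..X is terminal -1 (O); from .../OX./..X depth 6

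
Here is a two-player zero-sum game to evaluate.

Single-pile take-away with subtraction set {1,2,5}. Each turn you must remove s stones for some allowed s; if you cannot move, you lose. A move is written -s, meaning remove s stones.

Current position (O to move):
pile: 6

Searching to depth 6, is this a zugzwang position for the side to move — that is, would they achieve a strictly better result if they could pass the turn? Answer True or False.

zugzwang(6, O) = True

p1 O@[6]: -1[5]-1* -2[4]-1 -5[1]-1
p2 X@[5]: -1[4]-1 -2[3]+1* -5[0]+1
p3 O@[3]: -1[2]-1* -2[1]-1
p4 X@[2]: -1[1]-1 -2[0]+1*
p5 O@[0] terminal -1; root [6] d6
suppose O passes — search the same position with X to move:
pass> p1 X@[6]: -1[5]-1* -2[4]-1 -5[1]-1
pass> p2 O@[5]: -1[4]-1 -2[3]+1* -5[0]+1
pass> p3 X@[3]: -1[2]-1* -2[1]-1
pass> p4 O@[2]: -1[1]-1 -2[0]+1*
pass> p5 X@[0] terminal -1; root [6] d6
for O: play -1, pass +1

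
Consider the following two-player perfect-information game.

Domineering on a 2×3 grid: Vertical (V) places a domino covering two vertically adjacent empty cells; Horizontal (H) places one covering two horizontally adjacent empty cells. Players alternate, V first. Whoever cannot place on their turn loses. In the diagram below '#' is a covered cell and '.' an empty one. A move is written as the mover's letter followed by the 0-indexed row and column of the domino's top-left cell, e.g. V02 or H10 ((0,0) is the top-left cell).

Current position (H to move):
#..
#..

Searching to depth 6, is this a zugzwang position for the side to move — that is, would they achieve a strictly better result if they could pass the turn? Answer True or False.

ply 1, H at #../#.. | H01=+1→###/#..*; H11=+1→#../###
ply 2: ###/#.. is terminal -1 (V); from #../#.. depth 6
if H skipped the turn, V would face:
~ ply 1, V at #../#.. | V01=+1→##./##.*; V02=+1→#.#/#.#
~ ply 2: ##./##. is terminal -1 (H); from #../#.. depth 6
compare (H): move=+1 vs pass=-1

zugzwang(#../#.., H) = False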